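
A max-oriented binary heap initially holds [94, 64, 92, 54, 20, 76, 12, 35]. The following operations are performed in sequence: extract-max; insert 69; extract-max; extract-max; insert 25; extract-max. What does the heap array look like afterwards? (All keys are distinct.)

extract-max → returns 94:
  remove root 94; move last element 35 to root → [35, 64, 92, 54, 20, 76, 12]
  35 vs larger child 92 at index 2, swap → [92, 64, 35, 54, 20, 76, 12]
  35 vs larger child 76 at index 5, swap → [92, 64, 76, 54, 20, 35, 12]
insert 69:
  append 69 at index 7 → [92, 64, 76, 54, 20, 35, 12, 69]
  69 > parent 54 at index 3, swap → [92, 64, 76, 69, 20, 35, 12, 54]
  69 > parent 64 at index 1, swap → [92, 69, 76, 64, 20, 35, 12, 54]
extract-max → returns 92:
  remove root 92; move last element 54 to root → [54, 69, 76, 64, 20, 35, 12]
  54 vs larger child 76 at index 2, swap → [76, 69, 54, 64, 20, 35, 12]
extract-max → returns 76:
  remove root 76; move last element 12 to root → [12, 69, 54, 64, 20, 35]
  12 vs larger child 69 at index 1, swap → [69, 12, 54, 64, 20, 35]
  12 vs larger child 64 at index 3, swap → [69, 64, 54, 12, 20, 35]
insert 25:
  append 25 at index 6 → [69, 64, 54, 12, 20, 35, 25] (no swap needed)
extract-max → returns 69:
  remove root 69; move last element 25 to root → [25, 64, 54, 12, 20, 35]
  25 vs larger child 64 at index 1, swap → [64, 25, 54, 12, 20, 35]

[64, 25, 54, 12, 20, 35]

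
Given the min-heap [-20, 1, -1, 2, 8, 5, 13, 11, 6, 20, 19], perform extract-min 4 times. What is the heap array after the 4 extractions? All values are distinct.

[5, 6, 13, 11, 8, 19, 20]

extract-min #1 returns -20:
  remove root -20; move last element 19 to root → [19, 1, -1, 2, 8, 5, 13, 11, 6, 20]
  19 vs smaller child -1 at index 2, swap → [-1, 1, 19, 2, 8, 5, 13, 11, 6, 20]
  19 vs smaller child 5 at index 5, swap → [-1, 1, 5, 2, 8, 19, 13, 11, 6, 20]
extract-min #2 returns -1:
  remove root -1; move last element 20 to root → [20, 1, 5, 2, 8, 19, 13, 11, 6]
  20 vs smaller child 1 at index 1, swap → [1, 20, 5, 2, 8, 19, 13, 11, 6]
  20 vs smaller child 2 at index 3, swap → [1, 2, 5, 20, 8, 19, 13, 11, 6]
  20 vs smaller child 6 at index 8, swap → [1, 2, 5, 6, 8, 19, 13, 11, 20]
extract-min #3 returns 1:
  remove root 1; move last element 20 to root → [20, 2, 5, 6, 8, 19, 13, 11]
  20 vs smaller child 2 at index 1, swap → [2, 20, 5, 6, 8, 19, 13, 11]
  20 vs smaller child 6 at index 3, swap → [2, 6, 5, 20, 8, 19, 13, 11]
  20 vs only child 11 at index 7, swap → [2, 6, 5, 11, 8, 19, 13, 20]
extract-min #4 returns 2:
  remove root 2; move last element 20 to root → [20, 6, 5, 11, 8, 19, 13]
  20 vs smaller child 5 at index 2, swap → [5, 6, 20, 11, 8, 19, 13]
  20 vs smaller child 13 at index 6, swap → [5, 6, 13, 11, 8, 19, 20]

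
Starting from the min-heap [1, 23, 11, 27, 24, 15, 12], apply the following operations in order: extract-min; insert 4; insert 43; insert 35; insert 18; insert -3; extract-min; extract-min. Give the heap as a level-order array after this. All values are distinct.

extract-min → returns 1:
  remove root 1; move last element 12 to root → [12, 23, 11, 27, 24, 15]
  12 vs smaller child 11 at index 2, swap → [11, 23, 12, 27, 24, 15]
insert 4:
  append 4 at index 6 → [11, 23, 12, 27, 24, 15, 4]
  4 < parent 12 at index 2, swap → [11, 23, 4, 27, 24, 15, 12]
  4 < parent 11 at index 0, swap → [4, 23, 11, 27, 24, 15, 12]
insert 43:
  append 43 at index 7 → [4, 23, 11, 27, 24, 15, 12, 43] (no swap needed)
insert 35:
  append 35 at index 8 → [4, 23, 11, 27, 24, 15, 12, 43, 35] (no swap needed)
insert 18:
  append 18 at index 9 → [4, 23, 11, 27, 24, 15, 12, 43, 35, 18]
  18 < parent 24 at index 4, swap → [4, 23, 11, 27, 18, 15, 12, 43, 35, 24]
  18 < parent 23 at index 1, swap → [4, 18, 11, 27, 23, 15, 12, 43, 35, 24]
insert -3:
  append -3 at index 10 → [4, 18, 11, 27, 23, 15, 12, 43, 35, 24, -3]
  -3 < parent 23 at index 4, swap → [4, 18, 11, 27, -3, 15, 12, 43, 35, 24, 23]
  -3 < parent 18 at index 1, swap → [4, -3, 11, 27, 18, 15, 12, 43, 35, 24, 23]
  -3 < parent 4 at index 0, swap → [-3, 4, 11, 27, 18, 15, 12, 43, 35, 24, 23]
extract-min → returns -3:
  remove root -3; move last element 23 to root → [23, 4, 11, 27, 18, 15, 12, 43, 35, 24]
  23 vs smaller child 4 at index 1, swap → [4, 23, 11, 27, 18, 15, 12, 43, 35, 24]
  23 vs smaller child 18 at index 4, swap → [4, 18, 11, 27, 23, 15, 12, 43, 35, 24]
extract-min → returns 4:
  remove root 4; move last element 24 to root → [24, 18, 11, 27, 23, 15, 12, 43, 35]
  24 vs smaller child 11 at index 2, swap → [11, 18, 24, 27, 23, 15, 12, 43, 35]
  24 vs smaller child 12 at index 6, swap → [11, 18, 12, 27, 23, 15, 24, 43, 35]

[11, 18, 12, 27, 23, 15, 24, 43, 35]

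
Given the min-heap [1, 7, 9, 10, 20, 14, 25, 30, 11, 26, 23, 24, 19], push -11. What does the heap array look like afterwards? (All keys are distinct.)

append -11 at index 13 → [1, 7, 9, 10, 20, 14, 25, 30, 11, 26, 23, 24, 19, -11]
-11 < parent 25 at index 6, swap → [1, 7, 9, 10, 20, 14, -11, 30, 11, 26, 23, 24, 19, 25]
-11 < parent 9 at index 2, swap → [1, 7, -11, 10, 20, 14, 9, 30, 11, 26, 23, 24, 19, 25]
-11 < parent 1 at index 0, swap → [-11, 7, 1, 10, 20, 14, 9, 30, 11, 26, 23, 24, 19, 25]

[-11, 7, 1, 10, 20, 14, 9, 30, 11, 26, 23, 24, 19, 25]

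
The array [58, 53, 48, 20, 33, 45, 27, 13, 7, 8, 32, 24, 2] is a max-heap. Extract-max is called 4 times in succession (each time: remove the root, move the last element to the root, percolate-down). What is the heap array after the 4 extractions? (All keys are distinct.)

[33, 32, 27, 20, 8, 24, 2, 13, 7]

extract-max #1 returns 58:
  remove root 58; move last element 2 to root → [2, 53, 48, 20, 33, 45, 27, 13, 7, 8, 32, 24]
  2 vs larger child 53 at index 1, swap → [53, 2, 48, 20, 33, 45, 27, 13, 7, 8, 32, 24]
  2 vs larger child 33 at index 4, swap → [53, 33, 48, 20, 2, 45, 27, 13, 7, 8, 32, 24]
  2 vs larger child 32 at index 10, swap → [53, 33, 48, 20, 32, 45, 27, 13, 7, 8, 2, 24]
extract-max #2 returns 53:
  remove root 53; move last element 24 to root → [24, 33, 48, 20, 32, 45, 27, 13, 7, 8, 2]
  24 vs larger child 48 at index 2, swap → [48, 33, 24, 20, 32, 45, 27, 13, 7, 8, 2]
  24 vs larger child 45 at index 5, swap → [48, 33, 45, 20, 32, 24, 27, 13, 7, 8, 2]
extract-max #3 returns 48:
  remove root 48; move last element 2 to root → [2, 33, 45, 20, 32, 24, 27, 13, 7, 8]
  2 vs larger child 45 at index 2, swap → [45, 33, 2, 20, 32, 24, 27, 13, 7, 8]
  2 vs larger child 27 at index 6, swap → [45, 33, 27, 20, 32, 24, 2, 13, 7, 8]
extract-max #4 returns 45:
  remove root 45; move last element 8 to root → [8, 33, 27, 20, 32, 24, 2, 13, 7]
  8 vs larger child 33 at index 1, swap → [33, 8, 27, 20, 32, 24, 2, 13, 7]
  8 vs larger child 32 at index 4, swap → [33, 32, 27, 20, 8, 24, 2, 13, 7]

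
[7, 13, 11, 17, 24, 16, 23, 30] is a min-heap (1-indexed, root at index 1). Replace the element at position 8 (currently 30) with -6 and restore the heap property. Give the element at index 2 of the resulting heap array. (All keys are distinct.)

7

set index 8 from 30 to -6 → [7, 13, 11, 17, 24, 16, 23, -6]
-6 < parent 17 at index 4, swap → [7, 13, 11, -6, 24, 16, 23, 17]
-6 < parent 13 at index 2, swap → [7, -6, 11, 13, 24, 16, 23, 17]
-6 < parent 7 at index 1, swap → [-6, 7, 11, 13, 24, 16, 23, 17]
resulting array: [-6, 7, 11, 13, 24, 16, 23, 17]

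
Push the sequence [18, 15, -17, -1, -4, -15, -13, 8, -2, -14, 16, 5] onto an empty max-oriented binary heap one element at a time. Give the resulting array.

Insert 18:
  append 18 at index 0 → [18] (no swap needed)
Insert 15:
  append 15 at index 1 → [18, 15] (no swap needed)
Insert -17:
  append -17 at index 2 → [18, 15, -17] (no swap needed)
Insert -1:
  append -1 at index 3 → [18, 15, -17, -1] (no swap needed)
Insert -4:
  append -4 at index 4 → [18, 15, -17, -1, -4] (no swap needed)
Insert -15:
  append -15 at index 5 → [18, 15, -17, -1, -4, -15]
  -15 > parent -17 at index 2, swap → [18, 15, -15, -1, -4, -17]
Insert -13:
  append -13 at index 6 → [18, 15, -15, -1, -4, -17, -13]
  -13 > parent -15 at index 2, swap → [18, 15, -13, -1, -4, -17, -15]
Insert 8:
  append 8 at index 7 → [18, 15, -13, -1, -4, -17, -15, 8]
  8 > parent -1 at index 3, swap → [18, 15, -13, 8, -4, -17, -15, -1]
Insert -2:
  append -2 at index 8 → [18, 15, -13, 8, -4, -17, -15, -1, -2] (no swap needed)
Insert -14:
  append -14 at index 9 → [18, 15, -13, 8, -4, -17, -15, -1, -2, -14] (no swap needed)
Insert 16:
  append 16 at index 10 → [18, 15, -13, 8, -4, -17, -15, -1, -2, -14, 16]
  16 > parent -4 at index 4, swap → [18, 15, -13, 8, 16, -17, -15, -1, -2, -14, -4]
  16 > parent 15 at index 1, swap → [18, 16, -13, 8, 15, -17, -15, -1, -2, -14, -4]
Insert 5:
  append 5 at index 11 → [18, 16, -13, 8, 15, -17, -15, -1, -2, -14, -4, 5]
  5 > parent -17 at index 5, swap → [18, 16, -13, 8, 15, 5, -15, -1, -2, -14, -4, -17]
  5 > parent -13 at index 2, swap → [18, 16, 5, 8, 15, -13, -15, -1, -2, -14, -4, -17]

[18, 16, 5, 8, 15, -13, -15, -1, -2, -14, -4, -17]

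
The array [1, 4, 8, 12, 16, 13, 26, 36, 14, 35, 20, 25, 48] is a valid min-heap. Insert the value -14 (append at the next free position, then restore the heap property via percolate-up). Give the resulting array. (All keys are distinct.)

append -14 at index 13 → [1, 4, 8, 12, 16, 13, 26, 36, 14, 35, 20, 25, 48, -14]
-14 < parent 26 at index 6, swap → [1, 4, 8, 12, 16, 13, -14, 36, 14, 35, 20, 25, 48, 26]
-14 < parent 8 at index 2, swap → [1, 4, -14, 12, 16, 13, 8, 36, 14, 35, 20, 25, 48, 26]
-14 < parent 1 at index 0, swap → [-14, 4, 1, 12, 16, 13, 8, 36, 14, 35, 20, 25, 48, 26]

[-14, 4, 1, 12, 16, 13, 8, 36, 14, 35, 20, 25, 48, 26]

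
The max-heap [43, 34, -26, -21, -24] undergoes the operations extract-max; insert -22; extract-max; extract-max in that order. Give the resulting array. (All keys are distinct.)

[-22, -24, -26]

extract-max → returns 43:
  remove root 43; move last element -24 to root → [-24, 34, -26, -21]
  -24 vs larger child 34 at index 1, swap → [34, -24, -26, -21]
  -24 vs only child -21 at index 3, swap → [34, -21, -26, -24]
insert -22:
  append -22 at index 4 → [34, -21, -26, -24, -22] (no swap needed)
extract-max → returns 34:
  remove root 34; move last element -22 to root → [-22, -21, -26, -24]
  -22 vs larger child -21 at index 1, swap → [-21, -22, -26, -24]
extract-max → returns -21:
  remove root -21; move last element -24 to root → [-24, -22, -26]
  -24 vs larger child -22 at index 1, swap → [-22, -24, -26]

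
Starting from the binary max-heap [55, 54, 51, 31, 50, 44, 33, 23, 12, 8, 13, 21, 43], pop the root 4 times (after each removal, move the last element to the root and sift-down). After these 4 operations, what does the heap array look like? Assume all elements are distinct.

[44, 43, 33, 31, 13, 21, 8, 23, 12]

extract-max #1 returns 55:
  remove root 55; move last element 43 to root → [43, 54, 51, 31, 50, 44, 33, 23, 12, 8, 13, 21]
  43 vs larger child 54 at index 1, swap → [54, 43, 51, 31, 50, 44, 33, 23, 12, 8, 13, 21]
  43 vs larger child 50 at index 4, swap → [54, 50, 51, 31, 43, 44, 33, 23, 12, 8, 13, 21]
extract-max #2 returns 54:
  remove root 54; move last element 21 to root → [21, 50, 51, 31, 43, 44, 33, 23, 12, 8, 13]
  21 vs larger child 51 at index 2, swap → [51, 50, 21, 31, 43, 44, 33, 23, 12, 8, 13]
  21 vs larger child 44 at index 5, swap → [51, 50, 44, 31, 43, 21, 33, 23, 12, 8, 13]
extract-max #3 returns 51:
  remove root 51; move last element 13 to root → [13, 50, 44, 31, 43, 21, 33, 23, 12, 8]
  13 vs larger child 50 at index 1, swap → [50, 13, 44, 31, 43, 21, 33, 23, 12, 8]
  13 vs larger child 43 at index 4, swap → [50, 43, 44, 31, 13, 21, 33, 23, 12, 8]
extract-max #4 returns 50:
  remove root 50; move last element 8 to root → [8, 43, 44, 31, 13, 21, 33, 23, 12]
  8 vs larger child 44 at index 2, swap → [44, 43, 8, 31, 13, 21, 33, 23, 12]
  8 vs larger child 33 at index 6, swap → [44, 43, 33, 31, 13, 21, 8, 23, 12]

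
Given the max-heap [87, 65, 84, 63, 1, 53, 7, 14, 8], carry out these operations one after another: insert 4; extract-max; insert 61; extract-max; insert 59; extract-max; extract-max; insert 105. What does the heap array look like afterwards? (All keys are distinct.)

insert 4:
  append 4 at index 9 → [87, 65, 84, 63, 1, 53, 7, 14, 8, 4]
  4 > parent 1 at index 4, swap → [87, 65, 84, 63, 4, 53, 7, 14, 8, 1]
extract-max → returns 87:
  remove root 87; move last element 1 to root → [1, 65, 84, 63, 4, 53, 7, 14, 8]
  1 vs larger child 84 at index 2, swap → [84, 65, 1, 63, 4, 53, 7, 14, 8]
  1 vs larger child 53 at index 5, swap → [84, 65, 53, 63, 4, 1, 7, 14, 8]
insert 61:
  append 61 at index 9 → [84, 65, 53, 63, 4, 1, 7, 14, 8, 61]
  61 > parent 4 at index 4, swap → [84, 65, 53, 63, 61, 1, 7, 14, 8, 4]
extract-max → returns 84:
  remove root 84; move last element 4 to root → [4, 65, 53, 63, 61, 1, 7, 14, 8]
  4 vs larger child 65 at index 1, swap → [65, 4, 53, 63, 61, 1, 7, 14, 8]
  4 vs larger child 63 at index 3, swap → [65, 63, 53, 4, 61, 1, 7, 14, 8]
  4 vs larger child 14 at index 7, swap → [65, 63, 53, 14, 61, 1, 7, 4, 8]
insert 59:
  append 59 at index 9 → [65, 63, 53, 14, 61, 1, 7, 4, 8, 59] (no swap needed)
extract-max → returns 65:
  remove root 65; move last element 59 to root → [59, 63, 53, 14, 61, 1, 7, 4, 8]
  59 vs larger child 63 at index 1, swap → [63, 59, 53, 14, 61, 1, 7, 4, 8]
  59 vs larger child 61 at index 4, swap → [63, 61, 53, 14, 59, 1, 7, 4, 8]
extract-max → returns 63:
  remove root 63; move last element 8 to root → [8, 61, 53, 14, 59, 1, 7, 4]
  8 vs larger child 61 at index 1, swap → [61, 8, 53, 14, 59, 1, 7, 4]
  8 vs larger child 59 at index 4, swap → [61, 59, 53, 14, 8, 1, 7, 4]
insert 105:
  append 105 at index 8 → [61, 59, 53, 14, 8, 1, 7, 4, 105]
  105 > parent 14 at index 3, swap → [61, 59, 53, 105, 8, 1, 7, 4, 14]
  105 > parent 59 at index 1, swap → [61, 105, 53, 59, 8, 1, 7, 4, 14]
  105 > parent 61 at index 0, swap → [105, 61, 53, 59, 8, 1, 7, 4, 14]

[105, 61, 53, 59, 8, 1, 7, 4, 14]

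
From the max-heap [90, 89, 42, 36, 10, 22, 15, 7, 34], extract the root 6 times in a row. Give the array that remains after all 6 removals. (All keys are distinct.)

extract-max #1 returns 90:
  remove root 90; move last element 34 to root → [34, 89, 42, 36, 10, 22, 15, 7]
  34 vs larger child 89 at index 1, swap → [89, 34, 42, 36, 10, 22, 15, 7]
  34 vs larger child 36 at index 3, swap → [89, 36, 42, 34, 10, 22, 15, 7]
extract-max #2 returns 89:
  remove root 89; move last element 7 to root → [7, 36, 42, 34, 10, 22, 15]
  7 vs larger child 42 at index 2, swap → [42, 36, 7, 34, 10, 22, 15]
  7 vs larger child 22 at index 5, swap → [42, 36, 22, 34, 10, 7, 15]
extract-max #3 returns 42:
  remove root 42; move last element 15 to root → [15, 36, 22, 34, 10, 7]
  15 vs larger child 36 at index 1, swap → [36, 15, 22, 34, 10, 7]
  15 vs larger child 34 at index 3, swap → [36, 34, 22, 15, 10, 7]
extract-max #4 returns 36:
  remove root 36; move last element 7 to root → [7, 34, 22, 15, 10]
  7 vs larger child 34 at index 1, swap → [34, 7, 22, 15, 10]
  7 vs larger child 15 at index 3, swap → [34, 15, 22, 7, 10]
extract-max #5 returns 34:
  remove root 34; move last element 10 to root → [10, 15, 22, 7]
  10 vs larger child 22 at index 2, swap → [22, 15, 10, 7]
extract-max #6 returns 22:
  remove root 22; move last element 7 to root → [7, 15, 10]
  7 vs larger child 15 at index 1, swap → [15, 7, 10]

[15, 7, 10]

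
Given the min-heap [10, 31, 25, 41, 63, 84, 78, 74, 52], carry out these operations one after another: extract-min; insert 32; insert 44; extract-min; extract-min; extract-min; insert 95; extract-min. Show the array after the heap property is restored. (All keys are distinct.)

[44, 63, 52, 95, 74, 84, 78]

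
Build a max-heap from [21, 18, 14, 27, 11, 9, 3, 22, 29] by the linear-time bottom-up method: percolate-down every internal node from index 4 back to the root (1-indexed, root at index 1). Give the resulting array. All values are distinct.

[29, 27, 14, 22, 11, 9, 3, 21, 18]

sift down from index 4:
  27 vs larger child 29 at index 9, swap → [21, 18, 14, 29, 11, 9, 3, 22, 27]
sift down from index 3: already satisfies heap property
sift down from index 2:
  18 vs larger child 29 at index 4, swap → [21, 29, 14, 18, 11, 9, 3, 22, 27]
  18 vs larger child 27 at index 9, swap → [21, 29, 14, 27, 11, 9, 3, 22, 18]
sift down from index 1:
  21 vs larger child 29 at index 2, swap → [29, 21, 14, 27, 11, 9, 3, 22, 18]
  21 vs larger child 27 at index 4, swap → [29, 27, 14, 21, 11, 9, 3, 22, 18]
  21 vs larger child 22 at index 8, swap → [29, 27, 14, 22, 11, 9, 3, 21, 18]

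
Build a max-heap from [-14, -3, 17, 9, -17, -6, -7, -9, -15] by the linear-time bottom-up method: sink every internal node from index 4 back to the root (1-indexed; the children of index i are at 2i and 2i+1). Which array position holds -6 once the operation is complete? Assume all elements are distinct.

3

sift down from index 4: already satisfies heap property
sift down from index 3: already satisfies heap property
sift down from index 2:
  -3 vs larger child 9 at index 4, swap → [-14, 9, 17, -3, -17, -6, -7, -9, -15]
sift down from index 1:
  -14 vs larger child 17 at index 3, swap → [17, 9, -14, -3, -17, -6, -7, -9, -15]
  -14 vs larger child -6 at index 6, swap → [17, 9, -6, -3, -17, -14, -7, -9, -15]
resulting array: [17, 9, -6, -3, -17, -14, -7, -9, -15]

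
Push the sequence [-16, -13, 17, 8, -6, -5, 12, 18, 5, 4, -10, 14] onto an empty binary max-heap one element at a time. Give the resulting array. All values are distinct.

Insert -16:
  append -16 at index 0 → [-16] (no swap needed)
Insert -13:
  append -13 at index 1 → [-16, -13]
  -13 > parent -16 at index 0, swap → [-13, -16]
Insert 17:
  append 17 at index 2 → [-13, -16, 17]
  17 > parent -13 at index 0, swap → [17, -16, -13]
Insert 8:
  append 8 at index 3 → [17, -16, -13, 8]
  8 > parent -16 at index 1, swap → [17, 8, -13, -16]
Insert -6:
  append -6 at index 4 → [17, 8, -13, -16, -6] (no swap needed)
Insert -5:
  append -5 at index 5 → [17, 8, -13, -16, -6, -5]
  -5 > parent -13 at index 2, swap → [17, 8, -5, -16, -6, -13]
Insert 12:
  append 12 at index 6 → [17, 8, -5, -16, -6, -13, 12]
  12 > parent -5 at index 2, swap → [17, 8, 12, -16, -6, -13, -5]
Insert 18:
  append 18 at index 7 → [17, 8, 12, -16, -6, -13, -5, 18]
  18 > parent -16 at index 3, swap → [17, 8, 12, 18, -6, -13, -5, -16]
  18 > parent 8 at index 1, swap → [17, 18, 12, 8, -6, -13, -5, -16]
  18 > parent 17 at index 0, swap → [18, 17, 12, 8, -6, -13, -5, -16]
Insert 5:
  append 5 at index 8 → [18, 17, 12, 8, -6, -13, -5, -16, 5] (no swap needed)
Insert 4:
  append 4 at index 9 → [18, 17, 12, 8, -6, -13, -5, -16, 5, 4]
  4 > parent -6 at index 4, swap → [18, 17, 12, 8, 4, -13, -5, -16, 5, -6]
Insert -10:
  append -10 at index 10 → [18, 17, 12, 8, 4, -13, -5, -16, 5, -6, -10] (no swap needed)
Insert 14:
  append 14 at index 11 → [18, 17, 12, 8, 4, -13, -5, -16, 5, -6, -10, 14]
  14 > parent -13 at index 5, swap → [18, 17, 12, 8, 4, 14, -5, -16, 5, -6, -10, -13]
  14 > parent 12 at index 2, swap → [18, 17, 14, 8, 4, 12, -5, -16, 5, -6, -10, -13]

[18, 17, 14, 8, 4, 12, -5, -16, 5, -6, -10, -13]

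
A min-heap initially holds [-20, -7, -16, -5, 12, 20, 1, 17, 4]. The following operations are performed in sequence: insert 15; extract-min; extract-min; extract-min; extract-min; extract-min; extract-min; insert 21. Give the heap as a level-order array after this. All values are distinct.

[12, 17, 15, 20, 21]

insert 15:
  append 15 at index 9 → [-20, -7, -16, -5, 12, 20, 1, 17, 4, 15] (no swap needed)
extract-min → returns -20:
  remove root -20; move last element 15 to root → [15, -7, -16, -5, 12, 20, 1, 17, 4]
  15 vs smaller child -16 at index 2, swap → [-16, -7, 15, -5, 12, 20, 1, 17, 4]
  15 vs smaller child 1 at index 6, swap → [-16, -7, 1, -5, 12, 20, 15, 17, 4]
extract-min → returns -16:
  remove root -16; move last element 4 to root → [4, -7, 1, -5, 12, 20, 15, 17]
  4 vs smaller child -7 at index 1, swap → [-7, 4, 1, -5, 12, 20, 15, 17]
  4 vs smaller child -5 at index 3, swap → [-7, -5, 1, 4, 12, 20, 15, 17]
extract-min → returns -7:
  remove root -7; move last element 17 to root → [17, -5, 1, 4, 12, 20, 15]
  17 vs smaller child -5 at index 1, swap → [-5, 17, 1, 4, 12, 20, 15]
  17 vs smaller child 4 at index 3, swap → [-5, 4, 1, 17, 12, 20, 15]
extract-min → returns -5:
  remove root -5; move last element 15 to root → [15, 4, 1, 17, 12, 20]
  15 vs smaller child 1 at index 2, swap → [1, 4, 15, 17, 12, 20]
extract-min → returns 1:
  remove root 1; move last element 20 to root → [20, 4, 15, 17, 12]
  20 vs smaller child 4 at index 1, swap → [4, 20, 15, 17, 12]
  20 vs smaller child 12 at index 4, swap → [4, 12, 15, 17, 20]
extract-min → returns 4:
  remove root 4; move last element 20 to root → [20, 12, 15, 17]
  20 vs smaller child 12 at index 1, swap → [12, 20, 15, 17]
  20 vs only child 17 at index 3, swap → [12, 17, 15, 20]
insert 21:
  append 21 at index 4 → [12, 17, 15, 20, 21] (no swap needed)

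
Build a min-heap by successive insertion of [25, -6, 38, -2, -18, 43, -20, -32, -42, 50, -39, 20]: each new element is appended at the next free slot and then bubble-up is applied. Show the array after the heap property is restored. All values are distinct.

[-42, -39, -18, -20, -32, 20, 38, 25, -6, 50, -2, 43]

Insert 25:
  append 25 at index 0 → [25] (no swap needed)
Insert -6:
  append -6 at index 1 → [25, -6]
  -6 < parent 25 at index 0, swap → [-6, 25]
Insert 38:
  append 38 at index 2 → [-6, 25, 38] (no swap needed)
Insert -2:
  append -2 at index 3 → [-6, 25, 38, -2]
  -2 < parent 25 at index 1, swap → [-6, -2, 38, 25]
Insert -18:
  append -18 at index 4 → [-6, -2, 38, 25, -18]
  -18 < parent -2 at index 1, swap → [-6, -18, 38, 25, -2]
  -18 < parent -6 at index 0, swap → [-18, -6, 38, 25, -2]
Insert 43:
  append 43 at index 5 → [-18, -6, 38, 25, -2, 43] (no swap needed)
Insert -20:
  append -20 at index 6 → [-18, -6, 38, 25, -2, 43, -20]
  -20 < parent 38 at index 2, swap → [-18, -6, -20, 25, -2, 43, 38]
  -20 < parent -18 at index 0, swap → [-20, -6, -18, 25, -2, 43, 38]
Insert -32:
  append -32 at index 7 → [-20, -6, -18, 25, -2, 43, 38, -32]
  -32 < parent 25 at index 3, swap → [-20, -6, -18, -32, -2, 43, 38, 25]
  -32 < parent -6 at index 1, swap → [-20, -32, -18, -6, -2, 43, 38, 25]
  -32 < parent -20 at index 0, swap → [-32, -20, -18, -6, -2, 43, 38, 25]
Insert -42:
  append -42 at index 8 → [-32, -20, -18, -6, -2, 43, 38, 25, -42]
  -42 < parent -6 at index 3, swap → [-32, -20, -18, -42, -2, 43, 38, 25, -6]
  -42 < parent -20 at index 1, swap → [-32, -42, -18, -20, -2, 43, 38, 25, -6]
  -42 < parent -32 at index 0, swap → [-42, -32, -18, -20, -2, 43, 38, 25, -6]
Insert 50:
  append 50 at index 9 → [-42, -32, -18, -20, -2, 43, 38, 25, -6, 50] (no swap needed)
Insert -39:
  append -39 at index 10 → [-42, -32, -18, -20, -2, 43, 38, 25, -6, 50, -39]
  -39 < parent -2 at index 4, swap → [-42, -32, -18, -20, -39, 43, 38, 25, -6, 50, -2]
  -39 < parent -32 at index 1, swap → [-42, -39, -18, -20, -32, 43, 38, 25, -6, 50, -2]
Insert 20:
  append 20 at index 11 → [-42, -39, -18, -20, -32, 43, 38, 25, -6, 50, -2, 20]
  20 < parent 43 at index 5, swap → [-42, -39, -18, -20, -32, 20, 38, 25, -6, 50, -2, 43]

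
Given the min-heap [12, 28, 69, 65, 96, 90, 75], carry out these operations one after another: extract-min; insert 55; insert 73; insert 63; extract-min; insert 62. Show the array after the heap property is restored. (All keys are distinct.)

extract-min → returns 12:
  remove root 12; move last element 75 to root → [75, 28, 69, 65, 96, 90]
  75 vs smaller child 28 at index 1, swap → [28, 75, 69, 65, 96, 90]
  75 vs smaller child 65 at index 3, swap → [28, 65, 69, 75, 96, 90]
insert 55:
  append 55 at index 6 → [28, 65, 69, 75, 96, 90, 55]
  55 < parent 69 at index 2, swap → [28, 65, 55, 75, 96, 90, 69]
insert 73:
  append 73 at index 7 → [28, 65, 55, 75, 96, 90, 69, 73]
  73 < parent 75 at index 3, swap → [28, 65, 55, 73, 96, 90, 69, 75]
insert 63:
  append 63 at index 8 → [28, 65, 55, 73, 96, 90, 69, 75, 63]
  63 < parent 73 at index 3, swap → [28, 65, 55, 63, 96, 90, 69, 75, 73]
  63 < parent 65 at index 1, swap → [28, 63, 55, 65, 96, 90, 69, 75, 73]
extract-min → returns 28:
  remove root 28; move last element 73 to root → [73, 63, 55, 65, 96, 90, 69, 75]
  73 vs smaller child 55 at index 2, swap → [55, 63, 73, 65, 96, 90, 69, 75]
  73 vs smaller child 69 at index 6, swap → [55, 63, 69, 65, 96, 90, 73, 75]
insert 62:
  append 62 at index 8 → [55, 63, 69, 65, 96, 90, 73, 75, 62]
  62 < parent 65 at index 3, swap → [55, 63, 69, 62, 96, 90, 73, 75, 65]
  62 < parent 63 at index 1, swap → [55, 62, 69, 63, 96, 90, 73, 75, 65]

[55, 62, 69, 63, 96, 90, 73, 75, 65]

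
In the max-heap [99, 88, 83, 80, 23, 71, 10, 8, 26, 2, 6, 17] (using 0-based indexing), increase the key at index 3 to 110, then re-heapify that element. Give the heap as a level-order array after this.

[110, 99, 83, 88, 23, 71, 10, 8, 26, 2, 6, 17]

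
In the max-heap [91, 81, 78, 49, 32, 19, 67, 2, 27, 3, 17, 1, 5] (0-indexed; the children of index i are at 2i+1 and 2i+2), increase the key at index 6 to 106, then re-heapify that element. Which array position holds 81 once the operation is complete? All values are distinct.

1

set index 6 from 67 to 106 → [91, 81, 78, 49, 32, 19, 106, 2, 27, 3, 17, 1, 5]
106 > parent 78 at index 2, swap → [91, 81, 106, 49, 32, 19, 78, 2, 27, 3, 17, 1, 5]
106 > parent 91 at index 0, swap → [106, 81, 91, 49, 32, 19, 78, 2, 27, 3, 17, 1, 5]
resulting array: [106, 81, 91, 49, 32, 19, 78, 2, 27, 3, 17, 1, 5]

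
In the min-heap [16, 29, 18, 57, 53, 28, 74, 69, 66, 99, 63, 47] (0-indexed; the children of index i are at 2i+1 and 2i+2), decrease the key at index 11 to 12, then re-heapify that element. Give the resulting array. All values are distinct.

[12, 29, 16, 57, 53, 18, 74, 69, 66, 99, 63, 28]

set index 11 from 47 to 12 → [16, 29, 18, 57, 53, 28, 74, 69, 66, 99, 63, 12]
12 < parent 28 at index 5, swap → [16, 29, 18, 57, 53, 12, 74, 69, 66, 99, 63, 28]
12 < parent 18 at index 2, swap → [16, 29, 12, 57, 53, 18, 74, 69, 66, 99, 63, 28]
12 < parent 16 at index 0, swap → [12, 29, 16, 57, 53, 18, 74, 69, 66, 99, 63, 28]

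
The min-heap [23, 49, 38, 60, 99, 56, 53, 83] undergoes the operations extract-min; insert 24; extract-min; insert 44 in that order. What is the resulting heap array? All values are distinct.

extract-min → returns 23:
  remove root 23; move last element 83 to root → [83, 49, 38, 60, 99, 56, 53]
  83 vs smaller child 38 at index 2, swap → [38, 49, 83, 60, 99, 56, 53]
  83 vs smaller child 53 at index 6, swap → [38, 49, 53, 60, 99, 56, 83]
insert 24:
  append 24 at index 7 → [38, 49, 53, 60, 99, 56, 83, 24]
  24 < parent 60 at index 3, swap → [38, 49, 53, 24, 99, 56, 83, 60]
  24 < parent 49 at index 1, swap → [38, 24, 53, 49, 99, 56, 83, 60]
  24 < parent 38 at index 0, swap → [24, 38, 53, 49, 99, 56, 83, 60]
extract-min → returns 24:
  remove root 24; move last element 60 to root → [60, 38, 53, 49, 99, 56, 83]
  60 vs smaller child 38 at index 1, swap → [38, 60, 53, 49, 99, 56, 83]
  60 vs smaller child 49 at index 3, swap → [38, 49, 53, 60, 99, 56, 83]
insert 44:
  append 44 at index 7 → [38, 49, 53, 60, 99, 56, 83, 44]
  44 < parent 60 at index 3, swap → [38, 49, 53, 44, 99, 56, 83, 60]
  44 < parent 49 at index 1, swap → [38, 44, 53, 49, 99, 56, 83, 60]

[38, 44, 53, 49, 99, 56, 83, 60]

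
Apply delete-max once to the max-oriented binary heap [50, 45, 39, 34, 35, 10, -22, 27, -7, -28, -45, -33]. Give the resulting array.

remove root 50; move last element -33 to root → [-33, 45, 39, 34, 35, 10, -22, 27, -7, -28, -45]
-33 vs larger child 45 at index 1, swap → [45, -33, 39, 34, 35, 10, -22, 27, -7, -28, -45]
-33 vs larger child 35 at index 4, swap → [45, 35, 39, 34, -33, 10, -22, 27, -7, -28, -45]
-33 vs larger child -28 at index 9, swap → [45, 35, 39, 34, -28, 10, -22, 27, -7, -33, -45]

[45, 35, 39, 34, -28, 10, -22, 27, -7, -33, -45]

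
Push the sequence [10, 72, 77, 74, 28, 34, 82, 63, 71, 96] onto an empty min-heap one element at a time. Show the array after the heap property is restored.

[10, 28, 34, 63, 72, 77, 82, 74, 71, 96]

Insert 10:
  append 10 at index 0 → [10] (no swap needed)
Insert 72:
  append 72 at index 1 → [10, 72] (no swap needed)
Insert 77:
  append 77 at index 2 → [10, 72, 77] (no swap needed)
Insert 74:
  append 74 at index 3 → [10, 72, 77, 74] (no swap needed)
Insert 28:
  append 28 at index 4 → [10, 72, 77, 74, 28]
  28 < parent 72 at index 1, swap → [10, 28, 77, 74, 72]
Insert 34:
  append 34 at index 5 → [10, 28, 77, 74, 72, 34]
  34 < parent 77 at index 2, swap → [10, 28, 34, 74, 72, 77]
Insert 82:
  append 82 at index 6 → [10, 28, 34, 74, 72, 77, 82] (no swap needed)
Insert 63:
  append 63 at index 7 → [10, 28, 34, 74, 72, 77, 82, 63]
  63 < parent 74 at index 3, swap → [10, 28, 34, 63, 72, 77, 82, 74]
Insert 71:
  append 71 at index 8 → [10, 28, 34, 63, 72, 77, 82, 74, 71] (no swap needed)
Insert 96:
  append 96 at index 9 → [10, 28, 34, 63, 72, 77, 82, 74, 71, 96] (no swap needed)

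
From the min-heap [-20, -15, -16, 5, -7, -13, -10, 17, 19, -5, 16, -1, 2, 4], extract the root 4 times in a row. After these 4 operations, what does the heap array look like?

[-10, -7, -1, 5, -5, 16, 4, 17, 19, 2]

extract-min #1 returns -20:
  remove root -20; move last element 4 to root → [4, -15, -16, 5, -7, -13, -10, 17, 19, -5, 16, -1, 2]
  4 vs smaller child -16 at index 2, swap → [-16, -15, 4, 5, -7, -13, -10, 17, 19, -5, 16, -1, 2]
  4 vs smaller child -13 at index 5, swap → [-16, -15, -13, 5, -7, 4, -10, 17, 19, -5, 16, -1, 2]
  4 vs smaller child -1 at index 11, swap → [-16, -15, -13, 5, -7, -1, -10, 17, 19, -5, 16, 4, 2]
extract-min #2 returns -16:
  remove root -16; move last element 2 to root → [2, -15, -13, 5, -7, -1, -10, 17, 19, -5, 16, 4]
  2 vs smaller child -15 at index 1, swap → [-15, 2, -13, 5, -7, -1, -10, 17, 19, -5, 16, 4]
  2 vs smaller child -7 at index 4, swap → [-15, -7, -13, 5, 2, -1, -10, 17, 19, -5, 16, 4]
  2 vs smaller child -5 at index 9, swap → [-15, -7, -13, 5, -5, -1, -10, 17, 19, 2, 16, 4]
extract-min #3 returns -15:
  remove root -15; move last element 4 to root → [4, -7, -13, 5, -5, -1, -10, 17, 19, 2, 16]
  4 vs smaller child -13 at index 2, swap → [-13, -7, 4, 5, -5, -1, -10, 17, 19, 2, 16]
  4 vs smaller child -10 at index 6, swap → [-13, -7, -10, 5, -5, -1, 4, 17, 19, 2, 16]
extract-min #4 returns -13:
  remove root -13; move last element 16 to root → [16, -7, -10, 5, -5, -1, 4, 17, 19, 2]
  16 vs smaller child -10 at index 2, swap → [-10, -7, 16, 5, -5, -1, 4, 17, 19, 2]
  16 vs smaller child -1 at index 5, swap → [-10, -7, -1, 5, -5, 16, 4, 17, 19, 2]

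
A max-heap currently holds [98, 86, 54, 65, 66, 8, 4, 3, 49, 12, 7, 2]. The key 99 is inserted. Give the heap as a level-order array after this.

append 99 at index 12 → [98, 86, 54, 65, 66, 8, 4, 3, 49, 12, 7, 2, 99]
99 > parent 8 at index 5, swap → [98, 86, 54, 65, 66, 99, 4, 3, 49, 12, 7, 2, 8]
99 > parent 54 at index 2, swap → [98, 86, 99, 65, 66, 54, 4, 3, 49, 12, 7, 2, 8]
99 > parent 98 at index 0, swap → [99, 86, 98, 65, 66, 54, 4, 3, 49, 12, 7, 2, 8]

[99, 86, 98, 65, 66, 54, 4, 3, 49, 12, 7, 2, 8]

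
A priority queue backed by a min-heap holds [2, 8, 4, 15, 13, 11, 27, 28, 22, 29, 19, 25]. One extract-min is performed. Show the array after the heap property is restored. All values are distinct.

remove root 2; move last element 25 to root → [25, 8, 4, 15, 13, 11, 27, 28, 22, 29, 19]
25 vs smaller child 4 at index 2, swap → [4, 8, 25, 15, 13, 11, 27, 28, 22, 29, 19]
25 vs smaller child 11 at index 5, swap → [4, 8, 11, 15, 13, 25, 27, 28, 22, 29, 19]

[4, 8, 11, 15, 13, 25, 27, 28, 22, 29, 19]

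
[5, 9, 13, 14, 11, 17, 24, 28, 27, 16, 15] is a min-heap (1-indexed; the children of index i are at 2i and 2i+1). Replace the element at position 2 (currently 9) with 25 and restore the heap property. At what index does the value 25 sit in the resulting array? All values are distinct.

11

set index 2 from 9 to 25 → [5, 25, 13, 14, 11, 17, 24, 28, 27, 16, 15]
25 vs smaller child 11 at index 5, swap → [5, 11, 13, 14, 25, 17, 24, 28, 27, 16, 15]
25 vs smaller child 15 at index 11, swap → [5, 11, 13, 14, 15, 17, 24, 28, 27, 16, 25]
resulting array: [5, 11, 13, 14, 15, 17, 24, 28, 27, 16, 25]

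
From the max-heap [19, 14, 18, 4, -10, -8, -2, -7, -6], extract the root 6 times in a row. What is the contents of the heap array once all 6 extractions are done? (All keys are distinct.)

[-7, -10, -8]

extract-max #1 returns 19:
  remove root 19; move last element -6 to root → [-6, 14, 18, 4, -10, -8, -2, -7]
  -6 vs larger child 18 at index 2, swap → [18, 14, -6, 4, -10, -8, -2, -7]
  -6 vs larger child -2 at index 6, swap → [18, 14, -2, 4, -10, -8, -6, -7]
extract-max #2 returns 18:
  remove root 18; move last element -7 to root → [-7, 14, -2, 4, -10, -8, -6]
  -7 vs larger child 14 at index 1, swap → [14, -7, -2, 4, -10, -8, -6]
  -7 vs larger child 4 at index 3, swap → [14, 4, -2, -7, -10, -8, -6]
extract-max #3 returns 14:
  remove root 14; move last element -6 to root → [-6, 4, -2, -7, -10, -8]
  -6 vs larger child 4 at index 1, swap → [4, -6, -2, -7, -10, -8]
extract-max #4 returns 4:
  remove root 4; move last element -8 to root → [-8, -6, -2, -7, -10]
  -8 vs larger child -2 at index 2, swap → [-2, -6, -8, -7, -10]
extract-max #5 returns -2:
  remove root -2; move last element -10 to root → [-10, -6, -8, -7]
  -10 vs larger child -6 at index 1, swap → [-6, -10, -8, -7]
  -10 vs only child -7 at index 3, swap → [-6, -7, -8, -10]
extract-max #6 returns -6:
  remove root -6; move last element -10 to root → [-10, -7, -8]
  -10 vs larger child -7 at index 1, swap → [-7, -10, -8]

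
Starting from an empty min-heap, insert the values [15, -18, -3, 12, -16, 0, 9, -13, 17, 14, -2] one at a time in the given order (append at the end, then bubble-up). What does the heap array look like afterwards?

[-18, -16, -3, -13, -2, 0, 9, 15, 17, 14, 12]

Insert 15:
  append 15 at index 0 → [15] (no swap needed)
Insert -18:
  append -18 at index 1 → [15, -18]
  -18 < parent 15 at index 0, swap → [-18, 15]
Insert -3:
  append -3 at index 2 → [-18, 15, -3] (no swap needed)
Insert 12:
  append 12 at index 3 → [-18, 15, -3, 12]
  12 < parent 15 at index 1, swap → [-18, 12, -3, 15]
Insert -16:
  append -16 at index 4 → [-18, 12, -3, 15, -16]
  -16 < parent 12 at index 1, swap → [-18, -16, -3, 15, 12]
Insert 0:
  append 0 at index 5 → [-18, -16, -3, 15, 12, 0] (no swap needed)
Insert 9:
  append 9 at index 6 → [-18, -16, -3, 15, 12, 0, 9] (no swap needed)
Insert -13:
  append -13 at index 7 → [-18, -16, -3, 15, 12, 0, 9, -13]
  -13 < parent 15 at index 3, swap → [-18, -16, -3, -13, 12, 0, 9, 15]
Insert 17:
  append 17 at index 8 → [-18, -16, -3, -13, 12, 0, 9, 15, 17] (no swap needed)
Insert 14:
  append 14 at index 9 → [-18, -16, -3, -13, 12, 0, 9, 15, 17, 14] (no swap needed)
Insert -2:
  append -2 at index 10 → [-18, -16, -3, -13, 12, 0, 9, 15, 17, 14, -2]
  -2 < parent 12 at index 4, swap → [-18, -16, -3, -13, -2, 0, 9, 15, 17, 14, 12]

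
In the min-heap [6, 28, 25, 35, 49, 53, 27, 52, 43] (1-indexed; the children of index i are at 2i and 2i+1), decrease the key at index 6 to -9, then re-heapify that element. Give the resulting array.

[-9, 28, 6, 35, 49, 25, 27, 52, 43]

set index 6 from 53 to -9 → [6, 28, 25, 35, 49, -9, 27, 52, 43]
-9 < parent 25 at index 3, swap → [6, 28, -9, 35, 49, 25, 27, 52, 43]
-9 < parent 6 at index 1, swap → [-9, 28, 6, 35, 49, 25, 27, 52, 43]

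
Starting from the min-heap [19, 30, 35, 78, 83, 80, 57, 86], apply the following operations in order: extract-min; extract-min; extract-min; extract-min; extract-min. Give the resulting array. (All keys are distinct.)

extract-min → returns 19:
  remove root 19; move last element 86 to root → [86, 30, 35, 78, 83, 80, 57]
  86 vs smaller child 30 at index 1, swap → [30, 86, 35, 78, 83, 80, 57]
  86 vs smaller child 78 at index 3, swap → [30, 78, 35, 86, 83, 80, 57]
extract-min → returns 30:
  remove root 30; move last element 57 to root → [57, 78, 35, 86, 83, 80]
  57 vs smaller child 35 at index 2, swap → [35, 78, 57, 86, 83, 80]
extract-min → returns 35:
  remove root 35; move last element 80 to root → [80, 78, 57, 86, 83]
  80 vs smaller child 57 at index 2, swap → [57, 78, 80, 86, 83]
extract-min → returns 57:
  remove root 57; move last element 83 to root → [83, 78, 80, 86]
  83 vs smaller child 78 at index 1, swap → [78, 83, 80, 86]
extract-min → returns 78:
  remove root 78; move last element 86 to root → [86, 83, 80]
  86 vs smaller child 80 at index 2, swap → [80, 83, 86]

[80, 83, 86]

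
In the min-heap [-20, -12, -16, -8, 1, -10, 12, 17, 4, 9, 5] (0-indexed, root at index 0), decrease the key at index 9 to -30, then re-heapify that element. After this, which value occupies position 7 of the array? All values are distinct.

set index 9 from 9 to -30 → [-20, -12, -16, -8, 1, -10, 12, 17, 4, -30, 5]
-30 < parent 1 at index 4, swap → [-20, -12, -16, -8, -30, -10, 12, 17, 4, 1, 5]
-30 < parent -12 at index 1, swap → [-20, -30, -16, -8, -12, -10, 12, 17, 4, 1, 5]
-30 < parent -20 at index 0, swap → [-30, -20, -16, -8, -12, -10, 12, 17, 4, 1, 5]
resulting array: [-30, -20, -16, -8, -12, -10, 12, 17, 4, 1, 5]

17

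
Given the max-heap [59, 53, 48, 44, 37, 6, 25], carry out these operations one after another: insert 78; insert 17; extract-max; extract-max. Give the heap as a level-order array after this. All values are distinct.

insert 78:
  append 78 at index 7 → [59, 53, 48, 44, 37, 6, 25, 78]
  78 > parent 44 at index 3, swap → [59, 53, 48, 78, 37, 6, 25, 44]
  78 > parent 53 at index 1, swap → [59, 78, 48, 53, 37, 6, 25, 44]
  78 > parent 59 at index 0, swap → [78, 59, 48, 53, 37, 6, 25, 44]
insert 17:
  append 17 at index 8 → [78, 59, 48, 53, 37, 6, 25, 44, 17] (no swap needed)
extract-max → returns 78:
  remove root 78; move last element 17 to root → [17, 59, 48, 53, 37, 6, 25, 44]
  17 vs larger child 59 at index 1, swap → [59, 17, 48, 53, 37, 6, 25, 44]
  17 vs larger child 53 at index 3, swap → [59, 53, 48, 17, 37, 6, 25, 44]
  17 vs only child 44 at index 7, swap → [59, 53, 48, 44, 37, 6, 25, 17]
extract-max → returns 59:
  remove root 59; move last element 17 to root → [17, 53, 48, 44, 37, 6, 25]
  17 vs larger child 53 at index 1, swap → [53, 17, 48, 44, 37, 6, 25]
  17 vs larger child 44 at index 3, swap → [53, 44, 48, 17, 37, 6, 25]

[53, 44, 48, 17, 37, 6, 25]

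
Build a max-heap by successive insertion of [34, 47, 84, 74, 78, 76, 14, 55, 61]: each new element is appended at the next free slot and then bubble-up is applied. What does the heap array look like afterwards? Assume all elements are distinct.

[84, 78, 76, 61, 74, 47, 14, 34, 55]

Insert 34:
  append 34 at index 0 → [34] (no swap needed)
Insert 47:
  append 47 at index 1 → [34, 47]
  47 > parent 34 at index 0, swap → [47, 34]
Insert 84:
  append 84 at index 2 → [47, 34, 84]
  84 > parent 47 at index 0, swap → [84, 34, 47]
Insert 74:
  append 74 at index 3 → [84, 34, 47, 74]
  74 > parent 34 at index 1, swap → [84, 74, 47, 34]
Insert 78:
  append 78 at index 4 → [84, 74, 47, 34, 78]
  78 > parent 74 at index 1, swap → [84, 78, 47, 34, 74]
Insert 76:
  append 76 at index 5 → [84, 78, 47, 34, 74, 76]
  76 > parent 47 at index 2, swap → [84, 78, 76, 34, 74, 47]
Insert 14:
  append 14 at index 6 → [84, 78, 76, 34, 74, 47, 14] (no swap needed)
Insert 55:
  append 55 at index 7 → [84, 78, 76, 34, 74, 47, 14, 55]
  55 > parent 34 at index 3, swap → [84, 78, 76, 55, 74, 47, 14, 34]
Insert 61:
  append 61 at index 8 → [84, 78, 76, 55, 74, 47, 14, 34, 61]
  61 > parent 55 at index 3, swap → [84, 78, 76, 61, 74, 47, 14, 34, 55]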